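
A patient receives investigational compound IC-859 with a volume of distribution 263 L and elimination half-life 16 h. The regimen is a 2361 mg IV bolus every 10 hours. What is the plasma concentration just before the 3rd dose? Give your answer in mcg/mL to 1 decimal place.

9.6 mcg/mL

f = (1/2)^(τ/t½) = (1/2)^(10/16) ≈ 0.6484.
C₀ = D/Vd = 2361/263 ≈ 8.977 mcg/mL.
Before the 3rd dose, 2 doses have been given. Superposition: Cmin = C₀·(f + f²).
≈ 8.977 × (0.6484 + 0.4204) ≈ 8.977 × 1.0688 ≈ 9.595 mcg/mL.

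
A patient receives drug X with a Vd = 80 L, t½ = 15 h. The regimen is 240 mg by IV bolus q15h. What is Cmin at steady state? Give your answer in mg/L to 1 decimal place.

3.0 mg/L

The dosing interval is 1 half-life, so f = 2^(−1) = 0.5.
At steady state, R = 1/(1 − 0.5) = 2/1.
Single-dose peak C₀ = D/Vd = 240/80 = 3 mg/L.
Steady-state peak Cmax,ss = C₀·R = 3 × 2/1 ≈ 6.000 mg/L.
Steady-state trough Cmin,ss = Cmax,ss·f ≈ 6.000 × 0.5 ≈ 3.000 mg/L.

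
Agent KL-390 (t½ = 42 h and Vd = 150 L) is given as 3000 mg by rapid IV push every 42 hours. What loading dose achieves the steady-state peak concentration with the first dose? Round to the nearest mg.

6000 mg

f = (1/2)^(42/42) ≈ 0.500000; accumulation ratio R = 1/(1−f) ≈ 2.00000.
Loading dose to hit Cmax,ss on first dose: D_load = D_maint·R ≈ 3000 × 2.00000 ≈ 6000.00 mg.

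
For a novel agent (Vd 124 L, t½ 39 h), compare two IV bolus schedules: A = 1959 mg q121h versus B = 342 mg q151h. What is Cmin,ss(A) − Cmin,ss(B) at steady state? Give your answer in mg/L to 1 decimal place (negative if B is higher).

Regimen A: f = (1/2)^(121/39) ≈ 0.1164; Cmin,ss = (1959/124)·f/(1−f) ≈ 2.081 mg/L.
Regimen B: f = (1/2)^(151/39) ≈ 0.0683; Cmin,ss = (342/124)·f/(1−f) ≈ 0.202 mg/L.
Difference ≈ 2.081 − 0.202 ≈ 1.879 mg/L.

1.9 mg/L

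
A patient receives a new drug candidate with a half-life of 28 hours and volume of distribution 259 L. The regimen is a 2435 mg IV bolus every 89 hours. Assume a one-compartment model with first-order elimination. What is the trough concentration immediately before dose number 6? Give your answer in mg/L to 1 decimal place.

f = (1/2)^(τ/t½) = (1/2)^(89/28) ≈ 0.1104.
C₀ = D/Vd = 2435/259 ≈ 9.402 mg/L.
Before the 6th dose, 5 doses have been given. Superposition: Cmin = C₀·(f + f² + … + f^5).
≈ 9.402 × (0.1104 + 0.0122 + 0.0013 + 0.0001 + 0.0000) ≈ 9.402 × 0.1240 ≈ 1.166 mg/L.

1.2 mg/L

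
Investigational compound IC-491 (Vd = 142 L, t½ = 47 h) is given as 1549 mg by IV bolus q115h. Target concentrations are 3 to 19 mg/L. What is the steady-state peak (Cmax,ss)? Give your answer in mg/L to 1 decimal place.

τ/t½ = 115/47 ≈ 2.4468, so fraction remaining f = (1/2)^(115/47) ≈ 0.1834.
At steady state, accumulation factor R = 1/(1 − e^(−kτ)) ≈ 1.2246.
Single-dose peak C₀ = D/Vd = 1549/142 ≈ 10.908 mg/L.
Cmax,ss = C₀/(1 − f) ≈ 10.908/0.8166 ≈ 13.358 mg/L.
Peak 13.4 mg/L vs MTC 19 mg/L: below toxic threshold.

13.4 mg/L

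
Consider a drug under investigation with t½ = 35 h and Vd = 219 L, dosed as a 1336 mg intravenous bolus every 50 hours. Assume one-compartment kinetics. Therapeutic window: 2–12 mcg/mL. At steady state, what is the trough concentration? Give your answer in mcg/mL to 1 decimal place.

Over one 50-h interval, 50/35 ≈ 1.4286 half-lives elapse, leaving f ≈ 0.3715 of each dose.
At steady state, accumulation factor R = 1/(1 − e^(−kτ)) ≈ 1.5911.
Each bolus raises the concentration by D/Vd = 1336/219 ≈ 6.100 mcg/mL.
Cmax,ss = C₀/(1 − f) ≈ 6.100/0.6285 ≈ 9.706 mcg/mL.
Steady-state trough Cmin,ss = Cmax,ss·f ≈ 9.706 × 0.3715 ≈ 3.606 mcg/mL.
Trough 3.6 mcg/mL vs MEC 2 mcg/mL: adequate.

3.6 mcg/mL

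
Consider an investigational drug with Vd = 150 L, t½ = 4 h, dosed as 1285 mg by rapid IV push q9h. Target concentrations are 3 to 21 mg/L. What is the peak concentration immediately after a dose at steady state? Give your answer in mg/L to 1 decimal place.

τ/t½ = 9/4 ≈ 2.25, so fraction remaining f = (1/2)^(9/4) ≈ 0.2102.
At steady state, accumulation factor R = 1/(1 − e^(−kτ)) ≈ 1.2661.
Single-dose peak C₀ = D/Vd = 1285/150 ≈ 8.567 mg/L.
Cmax,ss = C₀/(1 − f) ≈ 8.567/0.7898 ≈ 10.847 mg/L.
Peak 10.8 mg/L vs MTC 21 mg/L: below toxic threshold.

10.8 mg/L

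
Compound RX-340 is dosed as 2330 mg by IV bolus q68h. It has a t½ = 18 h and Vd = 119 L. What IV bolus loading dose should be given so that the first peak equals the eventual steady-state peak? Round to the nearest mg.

f = (1/2)^(68/18) ≈ 0.072908; accumulation ratio R = 1/(1−f) ≈ 1.07864.
Loading dose to hit Cmax,ss on first dose: D_load = D_maint·R ≈ 2330 × 1.07864 ≈ 2513.23 mg.

2513 mg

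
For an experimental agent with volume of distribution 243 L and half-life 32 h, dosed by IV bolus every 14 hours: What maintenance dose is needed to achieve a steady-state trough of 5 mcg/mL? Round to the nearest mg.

τ/t½ = 14/32 ≈ 0.4375, so f = (1/2)^(14/32) ≈ 0.738413.
Cmin,ss = (D/Vd)·f/(1−f), so D = Cmin,ss·Vd·(1−f)/f.
D = 5 × 243 × (1−f)/f ≈ 5 × 243 × 0.35426 ≈ 430.43 mg.

430 mg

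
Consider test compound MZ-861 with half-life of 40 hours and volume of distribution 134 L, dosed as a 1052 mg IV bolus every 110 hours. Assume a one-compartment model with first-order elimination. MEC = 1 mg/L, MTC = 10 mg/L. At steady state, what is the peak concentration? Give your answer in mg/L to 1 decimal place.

9.2 mg/L

Over one 110-h interval, 110/40 ≈ 2.75 half-lives elapse, leaving f ≈ 0.1487 of each dose.
Accumulation ratio R = 1/(1 − f) ≈ 1/0.8513 ≈ 1.1747.
Single-dose peak C₀ = D/Vd = 1052/134 ≈ 7.851 mg/L.
Cmax,ss = C₀/(1 − f) ≈ 7.851/0.8513 ≈ 9.222 mg/L.
Peak 9.2 mg/L vs MTC 10 mg/L: below toxic threshold.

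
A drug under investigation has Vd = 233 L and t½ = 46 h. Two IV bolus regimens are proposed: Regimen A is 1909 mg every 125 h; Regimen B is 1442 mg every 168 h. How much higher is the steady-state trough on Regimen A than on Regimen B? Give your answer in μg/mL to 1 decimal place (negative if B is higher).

0.9 μg/mL

Regimen A: f = (1/2)^(125/46) ≈ 0.1520; Cmin,ss = (1909/233)·f/(1−f) ≈ 1.469 μg/mL.
Regimen B: f = (1/2)^(168/46) ≈ 0.0795; Cmin,ss = (1442/233)·f/(1−f) ≈ 0.535 μg/mL.
Difference ≈ 1.469 − 0.535 ≈ 0.934 μg/mL.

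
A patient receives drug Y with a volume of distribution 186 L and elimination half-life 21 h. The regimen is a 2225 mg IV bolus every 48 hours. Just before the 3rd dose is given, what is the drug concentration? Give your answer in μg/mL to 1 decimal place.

3.0 μg/mL

f = (1/2)^(τ/t½) = (1/2)^(48/21) ≈ 0.2051.
C₀ = D/Vd = 2225/186 ≈ 11.962 μg/mL.
Before the 3rd dose, 2 doses have been given. Superposition: Cmin = C₀·(f + f²).
≈ 11.962 × (0.2051 + 0.0421) ≈ 11.962 × 0.2472 ≈ 2.957 μg/mL.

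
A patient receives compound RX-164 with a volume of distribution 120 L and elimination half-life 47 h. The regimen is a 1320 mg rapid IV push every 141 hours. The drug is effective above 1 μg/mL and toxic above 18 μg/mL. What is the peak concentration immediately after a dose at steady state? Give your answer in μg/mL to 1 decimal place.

12.6 μg/mL

The dosing interval is 3 half-lives, so f = 2^(−3) = 0.125.
At steady state, R = 1/(1 − 0.125) = 8/7.
Single-dose peak C₀ = D/Vd = 1320/120 = 11 μg/mL.
Steady-state peak Cmax,ss = C₀·R = 11 × 8/7 ≈ 12.571 μg/mL.
Peak 12.6 μg/mL vs MTC 18 μg/mL: below toxic threshold.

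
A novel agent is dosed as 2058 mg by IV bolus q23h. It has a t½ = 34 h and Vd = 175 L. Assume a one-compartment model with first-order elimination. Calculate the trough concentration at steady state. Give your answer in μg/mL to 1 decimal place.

Over one 23-h interval, 23/34 ≈ 0.67647 half-lives elapse, leaving f ≈ 0.6257 of each dose.
Accumulation ratio R = 1/(1 − f) ≈ 1/0.3743 ≈ 2.6717.
Single-dose peak C₀ = D/Vd = 2058/175 ≈ 11.760 μg/mL.
Steady-state peak Cmax,ss = C₀·R ≈ 11.760 × 2.6717 ≈ 31.419 μg/mL.
One interval later, Cmin,ss = Cmax,ss·e^(−kτ) ≈ 31.419 × 0.6257 ≈ 19.659 μg/mL.

19.7 μg/mL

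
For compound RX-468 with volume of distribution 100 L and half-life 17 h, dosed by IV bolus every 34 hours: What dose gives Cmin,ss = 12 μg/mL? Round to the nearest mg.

3600 mg

τ/t½ = 34/17 ≈ 2, so f = (1/2)^(34/17) ≈ 0.250000.
Cmin,ss = (D/Vd)·f/(1−f), so D = Cmin,ss·Vd·(1−f)/f.
D = 12 × 100 × (1−f)/f ≈ 12 × 100 × 3.00000 ≈ 3600.00 mg.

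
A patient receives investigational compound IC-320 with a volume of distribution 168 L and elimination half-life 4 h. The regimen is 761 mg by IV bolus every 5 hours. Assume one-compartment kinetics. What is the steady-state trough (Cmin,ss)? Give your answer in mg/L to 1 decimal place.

3.3 mg/L

Over one 5-h interval, 5/4 ≈ 1.25 half-lives elapse, leaving f ≈ 0.4204 of each dose.
Single-dose peak C₀ = D/Vd = 761/168 ≈ 4.530 mg/L.
Steady-state trough Cmin,ss = C₀·f/(1−f) ≈ 4.530 × 0.4204/0.5796 ≈ 3.286 mg/L.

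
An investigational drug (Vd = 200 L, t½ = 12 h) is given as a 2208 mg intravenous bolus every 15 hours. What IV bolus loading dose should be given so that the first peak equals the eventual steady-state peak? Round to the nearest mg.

f = (1/2)^(15/12) ≈ 0.420448; accumulation ratio R = 1/(1−f) ≈ 1.72547.
Loading dose to hit Cmax,ss on first dose: D_load = D_maint·R ≈ 2208 × 1.72547 ≈ 3809.84 mg.

3810 mg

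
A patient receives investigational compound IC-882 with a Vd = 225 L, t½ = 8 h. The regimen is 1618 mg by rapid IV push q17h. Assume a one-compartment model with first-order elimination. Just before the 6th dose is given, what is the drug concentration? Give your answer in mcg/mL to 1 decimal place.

2.1 mcg/mL

f = (1/2)^(τ/t½) = (1/2)^(17/8) ≈ 0.2293.
C₀ = D/Vd = 1618/225 ≈ 7.191 mcg/mL.
Before the 6th dose, 5 doses have been given. Superposition: Cmin = C₀·(f + f² + … + f^5).
≈ 7.191 × (0.2293 + 0.0526 + 0.0121 + 0.0028 + 0.0006) ≈ 7.191 × 0.2974 ≈ 2.139 mcg/mL.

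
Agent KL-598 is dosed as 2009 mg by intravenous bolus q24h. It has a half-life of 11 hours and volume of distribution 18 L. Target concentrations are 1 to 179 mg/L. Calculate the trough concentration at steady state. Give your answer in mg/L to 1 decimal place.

31.6 mg/L

Over one 24-h interval, 24/11 ≈ 2.1818 half-lives elapse, leaving f ≈ 0.2204 of each dose.
Each bolus raises the concentration by D/Vd = 2009/18 ≈ 111.611 mg/L.
Steady-state trough Cmin,ss = C₀·f/(1−f) ≈ 111.611 × 0.2204/0.7796 ≈ 31.553 mg/L.
Trough 31.6 mg/L vs MEC 1 mg/L: adequate.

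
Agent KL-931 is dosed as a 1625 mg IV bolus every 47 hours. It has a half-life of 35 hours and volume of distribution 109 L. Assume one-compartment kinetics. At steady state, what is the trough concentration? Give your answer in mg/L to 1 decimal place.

k = ln2/t½ = ln2/35 ≈ 0.019804 h⁻¹; fraction remaining f = e^(−kτ) = e^(−0.019804×47) ≈ 0.3942.
Accumulation ratio R = 1/(1 − f) ≈ 1/0.6058 ≈ 1.6507.
Each bolus raises the concentration by D/Vd = 1625/109 ≈ 14.908 mg/L.
Steady-state peak Cmax,ss = C₀·R ≈ 14.908 × 1.6507 ≈ 24.609 mg/L.
One interval later, Cmin,ss = Cmax,ss·e^(−kτ) ≈ 24.609 × 0.3942 ≈ 9.701 mg/L.

9.7 mg/L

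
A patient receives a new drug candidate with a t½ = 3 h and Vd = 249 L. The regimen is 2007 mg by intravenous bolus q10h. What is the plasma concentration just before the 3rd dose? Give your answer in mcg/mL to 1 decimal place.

f = (1/2)^(τ/t½) = (1/2)^(10/3) ≈ 0.0992.
C₀ = D/Vd = 2007/249 ≈ 8.060 mcg/mL.
Before the 3rd dose, 2 doses have been given. Superposition: Cmin = C₀·(f + f²).
≈ 8.060 × (0.0992 + 0.0098) ≈ 8.060 × 0.1090 ≈ 0.879 mcg/mL.

0.9 mcg/mL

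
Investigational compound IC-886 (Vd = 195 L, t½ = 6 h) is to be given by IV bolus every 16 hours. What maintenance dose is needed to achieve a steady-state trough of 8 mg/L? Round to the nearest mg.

8345 mg

τ/t½ = 16/6 ≈ 2.6667, so f = (1/2)^(16/6) ≈ 0.157490.
Cmin,ss = (D/Vd)·f/(1−f), so D = Cmin,ss·Vd·(1−f)/f.
D = 8 × 195 × (1−f)/f ≈ 8 × 195 × 5.34961 ≈ 8345.39 mg.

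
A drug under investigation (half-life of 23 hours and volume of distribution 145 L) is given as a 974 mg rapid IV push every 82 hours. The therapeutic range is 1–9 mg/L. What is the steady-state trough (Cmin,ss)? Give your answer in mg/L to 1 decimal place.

0.6 mg/L

Over one 82-h interval, 82/23 ≈ 3.5652 half-lives elapse, leaving f ≈ 0.0845 of each dose.
Accumulation ratio R = 1/(1 − f) ≈ 1/0.9155 ≈ 1.0923.
Single-dose peak C₀ = D/Vd = 974/145 ≈ 6.717 mg/L.
Cmax,ss = C₀/(1 − f) ≈ 6.717/0.9155 ≈ 7.337 mg/L.
One interval later, Cmin,ss = Cmax,ss·e^(−kτ) ≈ 7.337 × 0.0845 ≈ 0.620 mg/L.
Trough 0.6 mg/L vs MEC 1 mg/L: subtherapeutic.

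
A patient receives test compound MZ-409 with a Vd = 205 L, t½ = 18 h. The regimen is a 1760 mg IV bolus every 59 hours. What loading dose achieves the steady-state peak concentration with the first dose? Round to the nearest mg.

f = (1/2)^(59/18) ≈ 0.103108; accumulation ratio R = 1/(1−f) ≈ 1.11496.
Loading dose to hit Cmax,ss on first dose: D_load = D_maint·R ≈ 1760 × 1.11496 ≈ 1962.33 mg.

1962 mg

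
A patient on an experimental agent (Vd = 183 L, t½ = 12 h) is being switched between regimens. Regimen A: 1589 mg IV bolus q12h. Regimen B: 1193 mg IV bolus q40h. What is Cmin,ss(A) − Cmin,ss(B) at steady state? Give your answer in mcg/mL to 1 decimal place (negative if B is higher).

8.0 mcg/mL

Regimen A: f = (1/2)^(12/12) ≈ 0.5000; Cmin,ss = (1589/183)·f/(1−f) ≈ 8.683 mcg/mL.
Regimen B: f = (1/2)^(40/12) ≈ 0.0992; Cmin,ss = (1193/183)·f/(1−f) ≈ 0.718 mcg/mL.
Difference ≈ 8.683 − 0.718 ≈ 7.965 mcg/mL.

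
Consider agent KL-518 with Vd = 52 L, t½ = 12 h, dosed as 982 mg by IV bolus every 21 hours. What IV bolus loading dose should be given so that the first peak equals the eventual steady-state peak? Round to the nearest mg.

1397 mg

f = (1/2)^(21/12) ≈ 0.297302; accumulation ratio R = 1/(1−f) ≈ 1.42309.
Loading dose to hit Cmax,ss on first dose: D_load = D_maint·R ≈ 982 × 1.42309 ≈ 1397.47 mg.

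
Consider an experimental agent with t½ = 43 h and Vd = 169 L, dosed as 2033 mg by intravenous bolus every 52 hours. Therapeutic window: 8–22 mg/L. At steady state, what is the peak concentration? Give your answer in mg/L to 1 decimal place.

21.2 mg/L

k = ln2/t½ = ln2/43 ≈ 0.016120 h⁻¹; fraction remaining f = e^(−kτ) = e^(−0.016120×52) ≈ 0.4325.
At steady state, accumulation factor R = 1/(1 − e^(−kτ)) ≈ 1.7621.
Each bolus raises the concentration by D/Vd = 2033/169 ≈ 12.030 mg/L.
Steady-state peak Cmax,ss = C₀·R ≈ 12.030 × 1.7621 ≈ 21.198 mg/L.
Peak 21.2 mg/L vs MTC 22 mg/L: below toxic threshold.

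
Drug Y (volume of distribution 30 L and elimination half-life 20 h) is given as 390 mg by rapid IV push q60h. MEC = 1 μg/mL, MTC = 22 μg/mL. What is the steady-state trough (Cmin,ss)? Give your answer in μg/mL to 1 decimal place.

1.9 μg/mL

The dosing interval is 3 half-lives, so f = 2^(−3) = 0.125.
Accumulation ratio R = 1/(1 − f) = 1/0.875 = 8/7.
Single-dose peak C₀ = D/Vd = 390/30 = 13 μg/mL.
Steady-state peak Cmax,ss = C₀·R = 13 × 8/7 ≈ 14.857 μg/mL.
Steady-state trough Cmin,ss = Cmax,ss·f ≈ 14.857 × 0.125 ≈ 1.857 μg/mL.
Trough 1.9 μg/mL vs MEC 1 μg/mL: adequate.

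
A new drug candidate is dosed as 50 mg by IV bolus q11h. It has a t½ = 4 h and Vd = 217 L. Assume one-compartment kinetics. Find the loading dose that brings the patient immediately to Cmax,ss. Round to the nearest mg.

f = (1/2)^(11/4) ≈ 0.148651; accumulation ratio R = 1/(1−f) ≈ 1.17461.
Loading dose to hit Cmax,ss on first dose: D_load = D_maint·R ≈ 50 × 1.17461 ≈ 58.73 mg.

59 mg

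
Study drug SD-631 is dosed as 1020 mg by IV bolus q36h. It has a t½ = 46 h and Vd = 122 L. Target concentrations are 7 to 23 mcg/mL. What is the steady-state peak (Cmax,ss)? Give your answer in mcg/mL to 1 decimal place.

Over one 36-h interval, 36/46 ≈ 0.78261 half-lives elapse, leaving f ≈ 0.5813 of each dose.
Accumulation ratio R = 1/(1 − f) ≈ 1/0.4187 ≈ 2.3883.
Single-dose peak C₀ = D/Vd = 1020/122 ≈ 8.361 mcg/mL.
Steady-state peak Cmax,ss = C₀·R ≈ 8.361 × 2.3883 ≈ 19.969 mcg/mL.
Peak 20.0 mcg/mL vs MTC 23 mcg/mL: below toxic threshold.

20.0 mcg/mL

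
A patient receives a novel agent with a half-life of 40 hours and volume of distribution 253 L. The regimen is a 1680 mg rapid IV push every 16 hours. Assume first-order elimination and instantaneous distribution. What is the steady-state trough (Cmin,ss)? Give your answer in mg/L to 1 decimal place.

20.8 mg/L

τ/t½ = 16/40 ≈ 0.4, so fraction remaining f = (1/2)^(16/40) ≈ 0.7579.
At steady state, accumulation factor R = 1/(1 − e^(−kτ)) ≈ 4.1305.
Single-dose peak C₀ = D/Vd = 1680/253 ≈ 6.640 mg/L.
Cmax,ss = C₀/(1 − f) ≈ 6.640/0.2421 ≈ 27.427 mg/L.
Steady-state trough Cmin,ss = Cmax,ss·f ≈ 27.427 × 0.7579 ≈ 20.787 mg/L.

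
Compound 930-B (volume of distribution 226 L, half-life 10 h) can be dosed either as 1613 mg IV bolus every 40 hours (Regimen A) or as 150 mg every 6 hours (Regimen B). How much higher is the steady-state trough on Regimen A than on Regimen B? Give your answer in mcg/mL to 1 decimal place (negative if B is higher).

-0.8 mcg/mL

Regimen A: f = (1/2)^(40/10) ≈ 0.0625; Cmin,ss = (1613/226)·f/(1−f) ≈ 0.476 mcg/mL.
Regimen B: f = (1/2)^(6/10) ≈ 0.6598; Cmin,ss = (150/226)·f/(1−f) ≈ 1.287 mcg/mL.
Difference ≈ 0.476 − 1.287 ≈ -0.811 mcg/mL.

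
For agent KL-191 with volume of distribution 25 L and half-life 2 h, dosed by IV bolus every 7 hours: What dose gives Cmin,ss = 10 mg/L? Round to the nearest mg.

τ/t½ = 7/2 ≈ 3.5, so f = (1/2)^(7/2) ≈ 0.088388.
Cmin,ss = (D/Vd)·f/(1−f), so D = Cmin,ss·Vd·(1−f)/f.
D = 10 × 25 × (1−f)/f ≈ 10 × 25 × 10.31375 ≈ 2578.44 mg.

2578 mg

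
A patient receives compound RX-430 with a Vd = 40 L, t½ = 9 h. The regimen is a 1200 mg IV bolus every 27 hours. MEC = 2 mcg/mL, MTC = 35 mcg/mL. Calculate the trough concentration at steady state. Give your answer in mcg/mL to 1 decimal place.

τ = 27 h = 3 half-lives, so f = (1/2)^3 = 0.125.
At steady state, R = 1/(1 − 0.125) = 8/7.
Single-dose peak C₀ = D/Vd = 1200/40 = 30 mcg/mL.
Steady-state peak Cmax,ss = C₀·R = 30 × 8/7 ≈ 34.286 mcg/mL.
Steady-state trough Cmin,ss = Cmax,ss·f ≈ 34.286 × 0.125 ≈ 4.286 mcg/mL.
Trough 4.3 mcg/mL vs MEC 2 mcg/mL: adequate.

4.3 mcg/mL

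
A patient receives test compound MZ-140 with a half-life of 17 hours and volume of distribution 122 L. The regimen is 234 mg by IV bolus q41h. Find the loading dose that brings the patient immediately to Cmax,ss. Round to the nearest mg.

288 mg

f = (1/2)^(41/17) ≈ 0.187926; accumulation ratio R = 1/(1−f) ≈ 1.23141.
Loading dose to hit Cmax,ss on first dose: D_load = D_maint·R ≈ 234 × 1.23141 ≈ 288.15 mg.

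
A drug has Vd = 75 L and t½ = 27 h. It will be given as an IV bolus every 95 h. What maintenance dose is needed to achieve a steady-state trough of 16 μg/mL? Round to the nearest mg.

τ/t½ = 95/27 ≈ 3.5185, so f = (1/2)^(95/27) ≈ 0.087261.
Cmin,ss = (D/Vd)·f/(1−f), so D = Cmin,ss·Vd·(1−f)/f.
D = 16 × 75 × (1−f)/f ≈ 16 × 75 × 10.45987 ≈ 12551.84 mg.

12552 mg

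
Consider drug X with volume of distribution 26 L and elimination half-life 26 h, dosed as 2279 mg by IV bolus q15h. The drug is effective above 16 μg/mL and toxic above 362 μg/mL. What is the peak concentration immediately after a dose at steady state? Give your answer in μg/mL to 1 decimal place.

265.9 μg/mL

k = ln2/t½ = ln2/26 ≈ 0.026660 h⁻¹; fraction remaining f = e^(−kτ) = e^(−0.026660×15) ≈ 0.6704.
At steady state, accumulation factor R = 1/(1 − e^(−kτ)) ≈ 3.0340.
Each bolus raises the concentration by D/Vd = 2279/26 ≈ 87.654 μg/mL.
Cmax,ss = C₀/(1 − f) ≈ 87.654/0.3296 ≈ 265.941 μg/mL.
Peak 265.9 μg/mL vs MTC 362 μg/mL: below toxic threshold.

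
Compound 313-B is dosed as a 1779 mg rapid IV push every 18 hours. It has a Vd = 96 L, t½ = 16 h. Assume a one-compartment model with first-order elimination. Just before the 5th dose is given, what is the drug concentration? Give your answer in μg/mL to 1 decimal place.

15.0 μg/mL

f = (1/2)^(τ/t½) = (1/2)^(18/16) ≈ 0.4585.
C₀ = D/Vd = 1779/96 ≈ 18.531 μg/mL.
Before the 5th dose, 4 doses have been given. Superposition: Cmin = C₀·(f + f² + … + f^4).
≈ 18.531 × (0.4585 + 0.2102 + 0.0964 + 0.0442) ≈ 18.531 × 0.8093 ≈ 14.997 μg/mL.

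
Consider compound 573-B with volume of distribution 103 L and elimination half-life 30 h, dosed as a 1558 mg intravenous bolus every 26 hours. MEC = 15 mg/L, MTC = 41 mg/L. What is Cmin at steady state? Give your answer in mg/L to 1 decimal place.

k = ln2/t½ = ln2/30 ≈ 0.023105 h⁻¹; fraction remaining f = e^(−kτ) = e^(−0.023105×26) ≈ 0.5484.
Single-dose peak C₀ = D/Vd = 1558/103 ≈ 15.126 mg/L.
Steady-state trough Cmin,ss = C₀·f/(1−f) ≈ 15.126 × 0.5484/0.4516 ≈ 18.368 mg/L.
Trough 18.4 mg/L vs MEC 15 mg/L: adequate.

18.4 mg/L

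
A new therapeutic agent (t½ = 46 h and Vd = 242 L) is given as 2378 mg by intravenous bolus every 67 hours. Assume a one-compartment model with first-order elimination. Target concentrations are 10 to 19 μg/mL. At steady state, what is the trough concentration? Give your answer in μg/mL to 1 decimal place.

Over one 67-h interval, 67/46 ≈ 1.4565 half-lives elapse, leaving f ≈ 0.3644 of each dose.
At steady state, accumulation factor R = 1/(1 − e^(−kτ)) ≈ 1.5733.
Each bolus raises the concentration by D/Vd = 2378/242 ≈ 9.826 μg/mL.
Cmax,ss = C₀/(1 − f) ≈ 9.826/0.6356 ≈ 15.459 μg/mL.
Steady-state trough Cmin,ss = Cmax,ss·f ≈ 15.459 × 0.3644 ≈ 5.633 μg/mL.
Trough 5.6 μg/mL vs MEC 10 μg/mL: subtherapeutic.

5.6 μg/mL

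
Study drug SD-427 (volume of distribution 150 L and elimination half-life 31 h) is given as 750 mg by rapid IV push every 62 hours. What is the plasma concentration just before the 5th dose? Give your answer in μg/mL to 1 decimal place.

1.7 μg/mL

f = (1/2)^(τ/t½) = (1/2)^(62/31) ≈ 0.2500.
C₀ = D/Vd = 750/150 ≈ 5.000 μg/mL.
Before the 5th dose, 4 doses have been given. Superposition: Cmin = C₀·(f + f² + … + f^4).
≈ 5.000 × (0.2500 + 0.0625 + 0.0156 + 0.0039) ≈ 5.000 × 0.3320 ≈ 1.660 μg/mL.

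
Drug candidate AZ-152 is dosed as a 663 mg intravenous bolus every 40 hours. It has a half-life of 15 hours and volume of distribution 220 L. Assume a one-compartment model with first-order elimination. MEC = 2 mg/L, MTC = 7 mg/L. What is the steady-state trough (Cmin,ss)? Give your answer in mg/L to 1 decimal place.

Over one 40-h interval, 40/15 ≈ 2.6667 half-lives elapse, leaving f ≈ 0.1575 of each dose.
Single-dose peak C₀ = D/Vd = 663/220 ≈ 3.014 mg/L.
Steady-state trough Cmin,ss = C₀·f/(1−f) ≈ 3.014 × 0.1575/0.8425 ≈ 0.563 mg/L.
Trough 0.6 mg/L vs MEC 2 mg/L: subtherapeutic.

0.6 mg/L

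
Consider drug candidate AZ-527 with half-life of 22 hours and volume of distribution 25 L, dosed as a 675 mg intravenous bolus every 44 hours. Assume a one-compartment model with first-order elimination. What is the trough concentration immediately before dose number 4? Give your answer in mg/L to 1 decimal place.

8.9 mg/L

f = (1/2)^(τ/t½) = (1/2)^(44/22) ≈ 0.2500.
C₀ = D/Vd = 675/25 ≈ 27.000 mg/L.
Before the 4th dose, 3 doses have been given. Superposition: Cmin = C₀·(f + f² + … + f^3).
≈ 27.000 × (0.2500 + 0.0625 + 0.0156) ≈ 27.000 × 0.3281 ≈ 8.859 mg/L.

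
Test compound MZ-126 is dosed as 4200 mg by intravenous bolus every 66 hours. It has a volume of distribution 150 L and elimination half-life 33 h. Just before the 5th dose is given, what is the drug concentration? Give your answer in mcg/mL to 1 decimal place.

f = (1/2)^(τ/t½) = (1/2)^(66/33) ≈ 0.2500.
C₀ = D/Vd = 4200/150 ≈ 28.000 mcg/mL.
Before the 5th dose, 4 doses have been given. Superposition: Cmin = C₀·(f + f² + … + f^4).
≈ 28.000 × (0.2500 + 0.0625 + 0.0156 + 0.0039) ≈ 28.000 × 0.3320 ≈ 9.296 mcg/mL.

9.3 mcg/mL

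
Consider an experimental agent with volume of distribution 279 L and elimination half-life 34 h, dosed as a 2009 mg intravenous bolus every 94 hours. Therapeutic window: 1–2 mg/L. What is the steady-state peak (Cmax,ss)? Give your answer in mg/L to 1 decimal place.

Over one 94-h interval, 94/34 ≈ 2.7647 half-lives elapse, leaving f ≈ 0.1471 of each dose.
Accumulation ratio R = 1/(1 − f) ≈ 1/0.8529 ≈ 1.1725.
Each bolus raises the concentration by D/Vd = 2009/279 ≈ 7.201 mg/L.
Cmax,ss = C₀/(1 − f) ≈ 7.201/0.8529 ≈ 8.443 mg/L.
Peak 8.4 mg/L vs MTC 2 mg/L: exceeds toxic threshold.

8.4 mg/L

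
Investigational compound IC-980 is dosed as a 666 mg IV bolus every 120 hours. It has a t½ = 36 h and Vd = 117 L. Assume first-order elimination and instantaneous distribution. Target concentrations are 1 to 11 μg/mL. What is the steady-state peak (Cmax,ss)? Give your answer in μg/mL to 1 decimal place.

6.3 μg/mL

Over one 120-h interval, 120/36 ≈ 3.3333 half-lives elapse, leaving f ≈ 0.0992 of each dose.
Accumulation ratio R = 1/(1 − f) ≈ 1/0.9008 ≈ 1.1101.
Single-dose peak C₀ = D/Vd = 666/117 ≈ 5.692 μg/mL.
Steady-state peak Cmax,ss = C₀·R ≈ 5.692 × 1.1101 ≈ 6.319 μg/mL.
Peak 6.3 μg/mL vs MTC 11 μg/mL: below toxic threshold.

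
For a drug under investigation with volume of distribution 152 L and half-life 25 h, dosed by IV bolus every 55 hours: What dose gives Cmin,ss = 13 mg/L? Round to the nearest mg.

τ/t½ = 55/25 ≈ 2.2, so f = (1/2)^(55/25) ≈ 0.217638.
Cmin,ss = (D/Vd)·f/(1−f), so D = Cmin,ss·Vd·(1−f)/f.
D = 13 × 152 × (1−f)/f ≈ 13 × 152 × 3.59479 ≈ 7103.31 mg.

7103 mg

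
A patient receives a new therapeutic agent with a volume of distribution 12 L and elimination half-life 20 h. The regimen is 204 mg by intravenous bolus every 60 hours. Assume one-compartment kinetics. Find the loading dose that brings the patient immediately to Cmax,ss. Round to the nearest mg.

233 mg

f = (1/2)^(60/20) ≈ 0.125000; accumulation ratio R = 1/(1−f) ≈ 1.14286.
Loading dose to hit Cmax,ss on first dose: D_load = D_maint·R ≈ 204 × 1.14286 ≈ 233.14 mg.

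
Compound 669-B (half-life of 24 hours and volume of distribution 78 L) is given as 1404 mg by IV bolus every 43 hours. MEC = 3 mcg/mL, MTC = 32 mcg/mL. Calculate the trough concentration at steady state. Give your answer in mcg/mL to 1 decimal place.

7.3 mcg/mL

k = ln2/t½ = ln2/24 ≈ 0.028881 h⁻¹; fraction remaining f = e^(−kτ) = e^(−0.028881×43) ≈ 0.2888.
Single-dose peak C₀ = D/Vd = 1404/78 ≈ 18.000 mcg/mL.
Steady-state trough Cmin,ss = C₀·f/(1−f) ≈ 18.000 × 0.2888/0.7112 ≈ 7.309 mcg/mL.
Trough 7.3 mcg/mL vs MEC 3 mcg/mL: adequate.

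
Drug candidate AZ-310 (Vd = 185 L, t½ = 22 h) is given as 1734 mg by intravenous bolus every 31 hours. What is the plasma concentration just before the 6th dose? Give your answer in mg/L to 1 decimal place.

5.6 mg/L

f = (1/2)^(τ/t½) = (1/2)^(31/22) ≈ 0.3765.
C₀ = D/Vd = 1734/185 ≈ 9.373 mg/L.
Before the 6th dose, 5 doses have been given. Superposition: Cmin = C₀·(f + f² + … + f^5).
≈ 9.373 × (0.3765 + 0.1418 + 0.0534 + 0.0201 + 0.0076) ≈ 9.373 × 0.5994 ≈ 5.618 mg/L.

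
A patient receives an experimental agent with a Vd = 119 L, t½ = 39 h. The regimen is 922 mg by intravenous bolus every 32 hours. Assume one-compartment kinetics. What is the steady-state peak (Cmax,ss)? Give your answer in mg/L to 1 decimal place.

τ/t½ = 32/39 ≈ 0.82051, so fraction remaining f = (1/2)^(32/39) ≈ 0.5662.
Accumulation ratio R = 1/(1 − f) ≈ 1/0.4338 ≈ 2.3052.
Single-dose peak C₀ = D/Vd = 922/119 ≈ 7.748 mg/L.
Steady-state peak Cmax,ss = C₀·R ≈ 7.748 × 2.3052 ≈ 17.861 mg/L.

17.9 mg/L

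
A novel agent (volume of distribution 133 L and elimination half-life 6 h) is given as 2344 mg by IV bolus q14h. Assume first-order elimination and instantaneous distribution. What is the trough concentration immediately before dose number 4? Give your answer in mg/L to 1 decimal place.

4.3 mg/L

f = (1/2)^(τ/t½) = (1/2)^(14/6) ≈ 0.1984.
C₀ = D/Vd = 2344/133 ≈ 17.624 mg/L.
Before the 4th dose, 3 doses have been given. Superposition: Cmin = C₀·(f + f² + … + f^3).
≈ 17.624 × (0.1984 + 0.0394 + 0.0078) ≈ 17.624 × 0.2456 ≈ 4.328 mg/L.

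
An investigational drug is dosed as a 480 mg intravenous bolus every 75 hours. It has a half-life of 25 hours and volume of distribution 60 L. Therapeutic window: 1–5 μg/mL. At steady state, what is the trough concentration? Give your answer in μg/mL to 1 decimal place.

1.1 μg/mL

The dosing interval is 3 half-lives, so f = 2^(−3) = 0.125.
Accumulation ratio R = 1/(1 − f) = 1/0.875 = 8/7.
Single-dose peak C₀ = D/Vd = 480/60 = 8 μg/mL.
Steady-state peak Cmax,ss = C₀·R = 8 × 8/7 ≈ 9.143 μg/mL.
Steady-state trough Cmin,ss = Cmax,ss·f ≈ 9.143 × 0.125 ≈ 1.143 μg/mL.
Trough 1.1 μg/mL vs MEC 1 μg/mL: adequate.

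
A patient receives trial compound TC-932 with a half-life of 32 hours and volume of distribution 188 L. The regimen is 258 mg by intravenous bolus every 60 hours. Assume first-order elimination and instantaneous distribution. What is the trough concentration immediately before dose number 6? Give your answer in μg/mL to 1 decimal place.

0.5 μg/mL

f = (1/2)^(τ/t½) = (1/2)^(60/32) ≈ 0.2726.
C₀ = D/Vd = 258/188 ≈ 1.372 μg/mL.
Before the 6th dose, 5 doses have been given. Superposition: Cmin = C₀·(f + f² + … + f^5).
≈ 1.372 × (0.2726 + 0.0743 + 0.0203 + 0.0055 + 0.0015) ≈ 1.372 × 0.3742 ≈ 0.513 μg/mL.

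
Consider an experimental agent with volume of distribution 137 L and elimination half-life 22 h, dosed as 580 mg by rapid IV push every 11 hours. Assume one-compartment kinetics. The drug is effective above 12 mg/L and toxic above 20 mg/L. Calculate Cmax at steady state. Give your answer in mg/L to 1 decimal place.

k = ln2/t½ = ln2/22 ≈ 0.031507 h⁻¹; fraction remaining f = e^(−kτ) = e^(−0.031507×11) ≈ 0.7071.
At steady state, accumulation factor R = 1/(1 − e^(−kτ)) ≈ 3.4141.
Single-dose peak C₀ = D/Vd = 580/137 ≈ 4.234 mg/L.
Steady-state peak Cmax,ss = C₀·R ≈ 4.234 × 3.4141 ≈ 14.455 mg/L.
Peak 14.5 mg/L vs MTC 20 mg/L: below toxic threshold.

14.5 mg/L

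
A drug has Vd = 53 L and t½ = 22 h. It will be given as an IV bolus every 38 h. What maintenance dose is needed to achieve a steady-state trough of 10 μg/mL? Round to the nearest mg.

1225 mg

τ/t½ = 38/22 ≈ 1.7273, so f = (1/2)^(38/22) ≈ 0.302022.
Cmin,ss = (D/Vd)·f/(1−f), so D = Cmin,ss·Vd·(1−f)/f.
D = 10 × 53 × (1−f)/f ≈ 10 × 53 × 2.31102 ≈ 1224.84 mg.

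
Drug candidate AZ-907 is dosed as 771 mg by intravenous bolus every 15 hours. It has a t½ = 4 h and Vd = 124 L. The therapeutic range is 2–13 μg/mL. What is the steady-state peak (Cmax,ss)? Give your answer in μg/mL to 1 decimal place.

6.7 μg/mL

k = ln2/t½ = ln2/4 ≈ 0.173287 h⁻¹; fraction remaining f = e^(−kτ) = e^(−0.173287×15) ≈ 0.0743.
At steady state, accumulation factor R = 1/(1 − e^(−kτ)) ≈ 1.0803.
Single-dose peak C₀ = D/Vd = 771/124 ≈ 6.218 μg/mL.
Cmax,ss = C₀/(1 − f) ≈ 6.218/0.9257 ≈ 6.717 μg/mL.
Peak 6.7 μg/mL vs MTC 13 μg/mL: below toxic threshold.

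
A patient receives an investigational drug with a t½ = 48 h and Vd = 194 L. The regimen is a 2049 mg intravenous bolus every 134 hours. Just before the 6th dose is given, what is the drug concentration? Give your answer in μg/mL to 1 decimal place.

1.8 μg/mL

f = (1/2)^(τ/t½) = (1/2)^(134/48) ≈ 0.1444.
C₀ = D/Vd = 2049/194 ≈ 10.562 μg/mL.
Before the 6th dose, 5 doses have been given. Superposition: Cmin = C₀·(f + f² + … + f^5).
≈ 10.562 × (0.1444 + 0.0209 + 0.0030 + 0.0004 + 0.0001) ≈ 10.562 × 0.1688 ≈ 1.783 μg/mL.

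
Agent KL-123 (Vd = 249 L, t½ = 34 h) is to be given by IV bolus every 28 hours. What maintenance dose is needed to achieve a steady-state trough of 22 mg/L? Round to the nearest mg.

4217 mg

τ/t½ = 28/34 ≈ 0.82353, so f = (1/2)^(28/34) ≈ 0.565058.
Cmin,ss = (D/Vd)·f/(1−f), so D = Cmin,ss·Vd·(1−f)/f.
D = 22 × 249 × (1−f)/f ≈ 22 × 249 × 0.76973 ≈ 4216.58 mg.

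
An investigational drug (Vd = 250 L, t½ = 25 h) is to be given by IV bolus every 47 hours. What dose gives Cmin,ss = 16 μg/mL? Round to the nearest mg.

10723 mg

τ/t½ = 47/25 ≈ 1.88, so f = (1/2)^(47/25) ≈ 0.271684.
Cmin,ss = (D/Vd)·f/(1−f), so D = Cmin,ss·Vd·(1−f)/f.
D = 16 × 250 × (1−f)/f ≈ 16 × 250 × 2.68075 ≈ 10723.00 mg.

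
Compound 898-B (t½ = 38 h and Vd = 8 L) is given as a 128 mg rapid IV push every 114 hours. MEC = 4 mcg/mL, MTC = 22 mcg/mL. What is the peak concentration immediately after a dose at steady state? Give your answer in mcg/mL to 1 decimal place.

τ = 114 h = 3 half-lives, so f = (1/2)^3 = 0.125.
At steady state, R = 1/(1 − 0.125) = 8/7.
Single-dose peak C₀ = D/Vd = 128/8 = 16 mcg/mL.
Steady-state peak Cmax,ss = C₀·R = 16 × 8/7 ≈ 18.286 mcg/mL.
Peak 18.3 mcg/mL vs MTC 22 mcg/mL: below toxic threshold.

18.3 mcg/mL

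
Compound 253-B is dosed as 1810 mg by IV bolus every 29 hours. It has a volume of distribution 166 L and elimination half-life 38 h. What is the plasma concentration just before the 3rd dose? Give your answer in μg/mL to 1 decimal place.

10.2 μg/mL

f = (1/2)^(τ/t½) = (1/2)^(29/38) ≈ 0.5892.
C₀ = D/Vd = 1810/166 ≈ 10.904 μg/mL.
Before the 3rd dose, 2 doses have been given. Superposition: Cmin = C₀·(f + f²).
≈ 10.904 × (0.5892 + 0.3472) ≈ 10.904 × 0.9364 ≈ 10.211 μg/mL.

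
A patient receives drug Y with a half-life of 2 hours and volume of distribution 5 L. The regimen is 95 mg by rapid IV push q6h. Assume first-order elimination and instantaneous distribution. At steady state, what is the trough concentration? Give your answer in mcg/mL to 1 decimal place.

The dosing interval is 3 half-lives, so f = 2^(−3) = 0.125.
Accumulation ratio R = 1/(1 − f) = 1/0.875 = 8/7.
Single-dose peak C₀ = D/Vd = 95/5 = 19 mcg/mL.
Steady-state peak Cmax,ss = C₀·R = 19 × 8/7 ≈ 21.714 mcg/mL.
Steady-state trough Cmin,ss = Cmax,ss·f ≈ 21.714 × 0.125 ≈ 2.714 mcg/mL.

2.7 mcg/mL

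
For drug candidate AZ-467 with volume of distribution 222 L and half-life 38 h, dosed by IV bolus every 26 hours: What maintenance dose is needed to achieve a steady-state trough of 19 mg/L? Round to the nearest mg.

2560 mg

τ/t½ = 26/38 ≈ 0.68421, so f = (1/2)^(26/38) ≈ 0.622346.
Cmin,ss = (D/Vd)·f/(1−f), so D = Cmin,ss·Vd·(1−f)/f.
D = 19 × 222 × (1−f)/f ≈ 19 × 222 × 0.60682 ≈ 2559.57 mg.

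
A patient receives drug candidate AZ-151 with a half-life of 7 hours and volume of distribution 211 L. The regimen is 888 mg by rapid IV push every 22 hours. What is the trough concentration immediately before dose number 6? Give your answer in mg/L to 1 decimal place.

f = (1/2)^(τ/t½) = (1/2)^(22/7) ≈ 0.1132.
C₀ = D/Vd = 888/211 ≈ 4.209 mg/L.
Before the 6th dose, 5 doses have been given. Superposition: Cmin = C₀·(f + f² + … + f^5).
≈ 4.209 × (0.1132 + 0.0128 + 0.0015 + 0.0002 + 0.0000) ≈ 4.209 × 0.1277 ≈ 0.537 mg/L.

0.5 mg/L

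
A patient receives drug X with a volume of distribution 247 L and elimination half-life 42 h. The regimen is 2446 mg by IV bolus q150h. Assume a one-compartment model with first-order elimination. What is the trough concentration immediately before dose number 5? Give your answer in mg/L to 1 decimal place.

f = (1/2)^(τ/t½) = (1/2)^(150/42) ≈ 0.0841.
C₀ = D/Vd = 2446/247 ≈ 9.903 mg/L.
Before the 5th dose, 4 doses have been given. Superposition: Cmin = C₀·(f + f² + … + f^4).
≈ 9.903 × (0.0841 + 0.0071 + 0.0006 + 0.0001) ≈ 9.903 × 0.0919 ≈ 0.910 mg/L.

0.9 mg/L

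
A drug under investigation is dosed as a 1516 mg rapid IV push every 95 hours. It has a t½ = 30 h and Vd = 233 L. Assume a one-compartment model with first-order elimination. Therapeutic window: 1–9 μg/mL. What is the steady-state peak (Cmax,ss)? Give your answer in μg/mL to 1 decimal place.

7.3 μg/mL

k = ln2/t½ = ln2/30 ≈ 0.023105 h⁻¹; fraction remaining f = e^(−kτ) = e^(−0.023105×95) ≈ 0.1114.
Accumulation ratio R = 1/(1 − f) ≈ 1/0.8886 ≈ 1.1254.
Single-dose peak C₀ = D/Vd = 1516/233 ≈ 6.506 μg/mL.
Steady-state peak Cmax,ss = C₀·R ≈ 6.506 × 1.1254 ≈ 7.322 μg/mL.
Peak 7.3 μg/mL vs MTC 9 μg/mL: below toxic threshold.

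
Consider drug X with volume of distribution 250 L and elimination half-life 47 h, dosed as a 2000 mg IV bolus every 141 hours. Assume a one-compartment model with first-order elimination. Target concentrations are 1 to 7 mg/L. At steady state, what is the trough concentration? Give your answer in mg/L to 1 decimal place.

τ = 141 h = 3 half-lives, so f = (1/2)^3 = 0.125.
Accumulation ratio R = 1/(1 − f) = 1/0.875 = 8/7.
Single-dose peak C₀ = D/Vd = 2000/250 = 8 mg/L.
Steady-state peak Cmax,ss = C₀·R = 8 × 8/7 ≈ 9.143 mg/L.
Steady-state trough Cmin,ss = Cmax,ss·f ≈ 9.143 × 0.125 ≈ 1.143 mg/L.
Trough 1.1 mg/L vs MEC 1 mg/L: adequate.

1.1 mg/L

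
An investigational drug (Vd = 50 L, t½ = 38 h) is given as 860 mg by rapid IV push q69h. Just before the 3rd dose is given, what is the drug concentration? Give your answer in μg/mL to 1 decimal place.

6.3 μg/mL

f = (1/2)^(τ/t½) = (1/2)^(69/38) ≈ 0.2840.
C₀ = D/Vd = 860/50 ≈ 17.200 μg/mL.
Before the 3rd dose, 2 doses have been given. Superposition: Cmin = C₀·(f + f²).
≈ 17.200 × (0.2840 + 0.0807) ≈ 17.200 × 0.3647 ≈ 6.273 μg/mL.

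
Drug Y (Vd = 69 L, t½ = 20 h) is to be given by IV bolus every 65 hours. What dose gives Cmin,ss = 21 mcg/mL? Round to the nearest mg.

12336 mg

τ/t½ = 65/20 ≈ 3.25, so f = (1/2)^(65/20) ≈ 0.105112.
Cmin,ss = (D/Vd)·f/(1−f), so D = Cmin,ss·Vd·(1−f)/f.
D = 21 × 69 × (1−f)/f ≈ 21 × 69 × 8.51366 ≈ 12336.29 mg.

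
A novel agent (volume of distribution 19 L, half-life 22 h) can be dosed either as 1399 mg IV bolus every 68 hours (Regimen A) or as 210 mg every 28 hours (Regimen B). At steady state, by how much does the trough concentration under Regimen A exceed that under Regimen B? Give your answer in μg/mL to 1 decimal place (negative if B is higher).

2.0 μg/mL

Regimen A: f = (1/2)^(68/22) ≈ 0.1174; Cmin,ss = (1399/19)·f/(1−f) ≈ 9.794 μg/mL.
Regimen B: f = (1/2)^(28/22) ≈ 0.4139; Cmin,ss = (210/19)·f/(1−f) ≈ 7.805 μg/mL.
Difference ≈ 9.794 − 7.805 ≈ 1.989 μg/mL.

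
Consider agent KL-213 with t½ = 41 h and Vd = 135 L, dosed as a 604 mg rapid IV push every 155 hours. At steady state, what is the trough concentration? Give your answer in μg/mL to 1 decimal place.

0.4 μg/mL

k = ln2/t½ = ln2/41 ≈ 0.016906 h⁻¹; fraction remaining f = e^(−kτ) = e^(−0.016906×155) ≈ 0.0728.
Single-dose peak C₀ = D/Vd = 604/135 ≈ 4.474 μg/mL.
Steady-state trough Cmin,ss = C₀·f/(1−f) ≈ 4.474 × 0.0728/0.9272 ≈ 0.351 μg/mL.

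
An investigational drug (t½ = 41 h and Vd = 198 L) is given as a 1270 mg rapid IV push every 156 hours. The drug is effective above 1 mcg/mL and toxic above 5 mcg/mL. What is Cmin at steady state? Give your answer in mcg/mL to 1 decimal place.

0.5 mcg/mL

k = ln2/t½ = ln2/41 ≈ 0.016906 h⁻¹; fraction remaining f = e^(−kτ) = e^(−0.016906×156) ≈ 0.0716.
Single-dose peak C₀ = D/Vd = 1270/198 ≈ 6.414 mcg/mL.
Steady-state trough Cmin,ss = C₀·f/(1−f) ≈ 6.414 × 0.0716/0.9284 ≈ 0.495 mcg/mL.
Trough 0.5 mcg/mL vs MEC 1 mcg/mL: subtherapeutic.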